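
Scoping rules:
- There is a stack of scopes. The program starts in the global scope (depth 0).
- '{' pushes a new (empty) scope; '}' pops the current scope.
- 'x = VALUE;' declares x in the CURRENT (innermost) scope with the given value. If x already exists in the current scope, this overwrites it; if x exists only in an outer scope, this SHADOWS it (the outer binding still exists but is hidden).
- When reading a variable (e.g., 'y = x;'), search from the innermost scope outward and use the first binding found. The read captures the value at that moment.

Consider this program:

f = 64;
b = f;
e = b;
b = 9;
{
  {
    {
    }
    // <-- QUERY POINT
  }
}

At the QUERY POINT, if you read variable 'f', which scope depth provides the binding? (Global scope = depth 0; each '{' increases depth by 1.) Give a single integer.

Step 1: declare f=64 at depth 0
Step 2: declare b=(read f)=64 at depth 0
Step 3: declare e=(read b)=64 at depth 0
Step 4: declare b=9 at depth 0
Step 5: enter scope (depth=1)
Step 6: enter scope (depth=2)
Step 7: enter scope (depth=3)
Step 8: exit scope (depth=2)
Visible at query point: b=9 e=64 f=64

Answer: 0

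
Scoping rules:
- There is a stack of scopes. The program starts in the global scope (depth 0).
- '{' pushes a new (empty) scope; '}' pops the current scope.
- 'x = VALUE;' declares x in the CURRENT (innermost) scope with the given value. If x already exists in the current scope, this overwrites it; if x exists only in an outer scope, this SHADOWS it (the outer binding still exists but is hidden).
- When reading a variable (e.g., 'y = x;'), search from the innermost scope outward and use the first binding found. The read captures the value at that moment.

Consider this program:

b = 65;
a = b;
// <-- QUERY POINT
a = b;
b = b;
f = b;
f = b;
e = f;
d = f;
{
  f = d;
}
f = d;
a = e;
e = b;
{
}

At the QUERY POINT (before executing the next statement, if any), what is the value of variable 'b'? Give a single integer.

Step 1: declare b=65 at depth 0
Step 2: declare a=(read b)=65 at depth 0
Visible at query point: a=65 b=65

Answer: 65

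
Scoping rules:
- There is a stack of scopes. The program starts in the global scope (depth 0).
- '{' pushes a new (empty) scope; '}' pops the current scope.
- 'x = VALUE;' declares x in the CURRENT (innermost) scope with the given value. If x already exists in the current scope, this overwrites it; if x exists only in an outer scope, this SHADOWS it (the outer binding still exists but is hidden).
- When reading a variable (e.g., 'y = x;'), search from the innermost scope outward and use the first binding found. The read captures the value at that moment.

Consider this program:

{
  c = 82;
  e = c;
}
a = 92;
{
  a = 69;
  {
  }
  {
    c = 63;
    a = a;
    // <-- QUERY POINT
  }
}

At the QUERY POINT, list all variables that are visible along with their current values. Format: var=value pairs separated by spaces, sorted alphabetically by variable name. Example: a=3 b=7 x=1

Step 1: enter scope (depth=1)
Step 2: declare c=82 at depth 1
Step 3: declare e=(read c)=82 at depth 1
Step 4: exit scope (depth=0)
Step 5: declare a=92 at depth 0
Step 6: enter scope (depth=1)
Step 7: declare a=69 at depth 1
Step 8: enter scope (depth=2)
Step 9: exit scope (depth=1)
Step 10: enter scope (depth=2)
Step 11: declare c=63 at depth 2
Step 12: declare a=(read a)=69 at depth 2
Visible at query point: a=69 c=63

Answer: a=69 c=63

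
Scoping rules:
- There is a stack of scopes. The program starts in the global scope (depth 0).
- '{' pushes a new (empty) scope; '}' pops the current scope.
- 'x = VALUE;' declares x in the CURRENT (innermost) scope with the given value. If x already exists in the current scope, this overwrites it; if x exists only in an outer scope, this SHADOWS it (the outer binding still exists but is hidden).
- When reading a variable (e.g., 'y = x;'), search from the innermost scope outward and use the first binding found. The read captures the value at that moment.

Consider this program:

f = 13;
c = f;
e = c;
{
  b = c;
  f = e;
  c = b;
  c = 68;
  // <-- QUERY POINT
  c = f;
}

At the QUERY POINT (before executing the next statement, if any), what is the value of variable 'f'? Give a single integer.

Answer: 13

Derivation:
Step 1: declare f=13 at depth 0
Step 2: declare c=(read f)=13 at depth 0
Step 3: declare e=(read c)=13 at depth 0
Step 4: enter scope (depth=1)
Step 5: declare b=(read c)=13 at depth 1
Step 6: declare f=(read e)=13 at depth 1
Step 7: declare c=(read b)=13 at depth 1
Step 8: declare c=68 at depth 1
Visible at query point: b=13 c=68 e=13 f=13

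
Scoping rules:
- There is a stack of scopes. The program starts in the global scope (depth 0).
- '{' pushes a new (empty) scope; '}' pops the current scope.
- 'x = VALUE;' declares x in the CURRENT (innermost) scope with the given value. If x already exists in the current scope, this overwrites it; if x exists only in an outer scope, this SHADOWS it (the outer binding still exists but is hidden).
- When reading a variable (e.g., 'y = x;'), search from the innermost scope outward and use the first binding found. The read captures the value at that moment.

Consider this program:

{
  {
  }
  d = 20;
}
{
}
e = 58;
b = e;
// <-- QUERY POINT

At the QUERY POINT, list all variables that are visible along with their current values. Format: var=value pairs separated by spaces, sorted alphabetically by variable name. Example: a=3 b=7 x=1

Step 1: enter scope (depth=1)
Step 2: enter scope (depth=2)
Step 3: exit scope (depth=1)
Step 4: declare d=20 at depth 1
Step 5: exit scope (depth=0)
Step 6: enter scope (depth=1)
Step 7: exit scope (depth=0)
Step 8: declare e=58 at depth 0
Step 9: declare b=(read e)=58 at depth 0
Visible at query point: b=58 e=58

Answer: b=58 e=58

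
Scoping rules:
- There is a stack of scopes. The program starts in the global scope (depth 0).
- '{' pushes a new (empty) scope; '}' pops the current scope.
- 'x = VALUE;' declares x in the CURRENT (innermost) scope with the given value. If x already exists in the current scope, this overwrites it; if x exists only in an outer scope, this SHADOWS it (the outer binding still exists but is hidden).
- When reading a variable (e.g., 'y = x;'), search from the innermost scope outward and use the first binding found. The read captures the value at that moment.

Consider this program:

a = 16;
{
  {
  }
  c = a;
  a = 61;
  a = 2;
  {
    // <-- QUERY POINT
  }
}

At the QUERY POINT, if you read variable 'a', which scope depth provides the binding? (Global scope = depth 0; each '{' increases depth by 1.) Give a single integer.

Step 1: declare a=16 at depth 0
Step 2: enter scope (depth=1)
Step 3: enter scope (depth=2)
Step 4: exit scope (depth=1)
Step 5: declare c=(read a)=16 at depth 1
Step 6: declare a=61 at depth 1
Step 7: declare a=2 at depth 1
Step 8: enter scope (depth=2)
Visible at query point: a=2 c=16

Answer: 1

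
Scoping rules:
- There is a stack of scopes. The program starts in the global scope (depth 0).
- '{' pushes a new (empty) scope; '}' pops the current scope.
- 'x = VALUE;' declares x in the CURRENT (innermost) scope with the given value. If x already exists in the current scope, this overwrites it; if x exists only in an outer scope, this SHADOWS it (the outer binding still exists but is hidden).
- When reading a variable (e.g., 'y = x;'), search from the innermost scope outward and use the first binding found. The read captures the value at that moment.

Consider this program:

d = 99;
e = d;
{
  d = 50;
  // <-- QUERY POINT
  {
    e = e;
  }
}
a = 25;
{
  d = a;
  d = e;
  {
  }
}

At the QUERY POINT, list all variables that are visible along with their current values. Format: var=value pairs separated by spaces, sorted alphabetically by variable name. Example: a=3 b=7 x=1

Step 1: declare d=99 at depth 0
Step 2: declare e=(read d)=99 at depth 0
Step 3: enter scope (depth=1)
Step 4: declare d=50 at depth 1
Visible at query point: d=50 e=99

Answer: d=50 e=99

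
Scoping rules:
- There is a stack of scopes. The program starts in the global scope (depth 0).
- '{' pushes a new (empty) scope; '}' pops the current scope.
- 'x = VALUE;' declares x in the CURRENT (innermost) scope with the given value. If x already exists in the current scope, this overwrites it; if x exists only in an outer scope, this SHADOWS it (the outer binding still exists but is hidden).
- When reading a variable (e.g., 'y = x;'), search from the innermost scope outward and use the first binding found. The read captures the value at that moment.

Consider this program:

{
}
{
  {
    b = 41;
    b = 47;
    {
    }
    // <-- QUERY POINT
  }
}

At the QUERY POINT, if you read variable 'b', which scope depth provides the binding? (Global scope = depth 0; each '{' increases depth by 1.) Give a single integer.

Step 1: enter scope (depth=1)
Step 2: exit scope (depth=0)
Step 3: enter scope (depth=1)
Step 4: enter scope (depth=2)
Step 5: declare b=41 at depth 2
Step 6: declare b=47 at depth 2
Step 7: enter scope (depth=3)
Step 8: exit scope (depth=2)
Visible at query point: b=47

Answer: 2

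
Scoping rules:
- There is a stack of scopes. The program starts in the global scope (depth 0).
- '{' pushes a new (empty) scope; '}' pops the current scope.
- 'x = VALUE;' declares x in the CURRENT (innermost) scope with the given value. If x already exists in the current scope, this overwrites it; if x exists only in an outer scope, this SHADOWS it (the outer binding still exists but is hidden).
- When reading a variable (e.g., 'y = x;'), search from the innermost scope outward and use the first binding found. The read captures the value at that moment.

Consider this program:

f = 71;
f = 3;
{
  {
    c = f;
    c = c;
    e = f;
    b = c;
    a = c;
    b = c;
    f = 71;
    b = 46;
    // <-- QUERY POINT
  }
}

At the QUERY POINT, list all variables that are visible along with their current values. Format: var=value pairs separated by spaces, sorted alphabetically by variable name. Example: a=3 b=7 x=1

Answer: a=3 b=46 c=3 e=3 f=71

Derivation:
Step 1: declare f=71 at depth 0
Step 2: declare f=3 at depth 0
Step 3: enter scope (depth=1)
Step 4: enter scope (depth=2)
Step 5: declare c=(read f)=3 at depth 2
Step 6: declare c=(read c)=3 at depth 2
Step 7: declare e=(read f)=3 at depth 2
Step 8: declare b=(read c)=3 at depth 2
Step 9: declare a=(read c)=3 at depth 2
Step 10: declare b=(read c)=3 at depth 2
Step 11: declare f=71 at depth 2
Step 12: declare b=46 at depth 2
Visible at query point: a=3 b=46 c=3 e=3 f=71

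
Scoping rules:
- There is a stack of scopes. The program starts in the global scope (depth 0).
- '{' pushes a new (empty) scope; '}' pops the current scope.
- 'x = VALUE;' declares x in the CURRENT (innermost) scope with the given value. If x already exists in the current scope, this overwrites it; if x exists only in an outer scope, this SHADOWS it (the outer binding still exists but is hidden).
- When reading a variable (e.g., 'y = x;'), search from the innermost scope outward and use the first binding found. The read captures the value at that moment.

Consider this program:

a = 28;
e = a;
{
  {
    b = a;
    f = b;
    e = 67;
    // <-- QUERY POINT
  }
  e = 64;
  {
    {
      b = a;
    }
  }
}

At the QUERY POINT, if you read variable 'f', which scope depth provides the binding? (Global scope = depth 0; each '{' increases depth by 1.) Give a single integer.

Answer: 2

Derivation:
Step 1: declare a=28 at depth 0
Step 2: declare e=(read a)=28 at depth 0
Step 3: enter scope (depth=1)
Step 4: enter scope (depth=2)
Step 5: declare b=(read a)=28 at depth 2
Step 6: declare f=(read b)=28 at depth 2
Step 7: declare e=67 at depth 2
Visible at query point: a=28 b=28 e=67 f=28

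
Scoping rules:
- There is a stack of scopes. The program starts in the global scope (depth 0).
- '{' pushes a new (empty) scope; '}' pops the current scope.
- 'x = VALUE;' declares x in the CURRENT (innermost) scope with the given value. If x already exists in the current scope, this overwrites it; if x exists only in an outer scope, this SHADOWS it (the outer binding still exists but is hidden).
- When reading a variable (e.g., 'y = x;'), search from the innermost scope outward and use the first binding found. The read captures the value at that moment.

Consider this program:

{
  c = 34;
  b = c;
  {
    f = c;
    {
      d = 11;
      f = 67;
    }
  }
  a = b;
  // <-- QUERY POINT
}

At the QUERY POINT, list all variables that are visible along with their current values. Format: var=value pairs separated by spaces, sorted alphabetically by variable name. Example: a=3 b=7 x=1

Answer: a=34 b=34 c=34

Derivation:
Step 1: enter scope (depth=1)
Step 2: declare c=34 at depth 1
Step 3: declare b=(read c)=34 at depth 1
Step 4: enter scope (depth=2)
Step 5: declare f=(read c)=34 at depth 2
Step 6: enter scope (depth=3)
Step 7: declare d=11 at depth 3
Step 8: declare f=67 at depth 3
Step 9: exit scope (depth=2)
Step 10: exit scope (depth=1)
Step 11: declare a=(read b)=34 at depth 1
Visible at query point: a=34 b=34 c=34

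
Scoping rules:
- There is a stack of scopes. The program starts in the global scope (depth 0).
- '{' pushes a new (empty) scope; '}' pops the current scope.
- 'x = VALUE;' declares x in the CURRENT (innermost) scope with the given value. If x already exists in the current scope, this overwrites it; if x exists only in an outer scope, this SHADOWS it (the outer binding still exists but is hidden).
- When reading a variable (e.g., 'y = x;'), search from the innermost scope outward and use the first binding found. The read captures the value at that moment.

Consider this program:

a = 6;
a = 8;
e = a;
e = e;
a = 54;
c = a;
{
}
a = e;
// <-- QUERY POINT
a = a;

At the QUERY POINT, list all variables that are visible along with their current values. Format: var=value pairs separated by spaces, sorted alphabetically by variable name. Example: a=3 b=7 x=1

Answer: a=8 c=54 e=8

Derivation:
Step 1: declare a=6 at depth 0
Step 2: declare a=8 at depth 0
Step 3: declare e=(read a)=8 at depth 0
Step 4: declare e=(read e)=8 at depth 0
Step 5: declare a=54 at depth 0
Step 6: declare c=(read a)=54 at depth 0
Step 7: enter scope (depth=1)
Step 8: exit scope (depth=0)
Step 9: declare a=(read e)=8 at depth 0
Visible at query point: a=8 c=54 e=8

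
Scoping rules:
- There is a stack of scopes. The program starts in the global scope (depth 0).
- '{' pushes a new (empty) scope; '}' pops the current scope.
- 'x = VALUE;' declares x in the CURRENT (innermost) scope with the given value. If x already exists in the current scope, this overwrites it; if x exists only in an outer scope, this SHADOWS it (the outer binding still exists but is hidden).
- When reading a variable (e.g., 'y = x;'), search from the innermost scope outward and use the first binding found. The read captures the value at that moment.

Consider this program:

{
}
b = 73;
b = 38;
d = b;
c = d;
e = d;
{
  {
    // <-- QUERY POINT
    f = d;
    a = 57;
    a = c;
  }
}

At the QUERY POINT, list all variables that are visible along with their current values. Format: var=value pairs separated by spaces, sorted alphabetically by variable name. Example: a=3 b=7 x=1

Answer: b=38 c=38 d=38 e=38

Derivation:
Step 1: enter scope (depth=1)
Step 2: exit scope (depth=0)
Step 3: declare b=73 at depth 0
Step 4: declare b=38 at depth 0
Step 5: declare d=(read b)=38 at depth 0
Step 6: declare c=(read d)=38 at depth 0
Step 7: declare e=(read d)=38 at depth 0
Step 8: enter scope (depth=1)
Step 9: enter scope (depth=2)
Visible at query point: b=38 c=38 d=38 e=38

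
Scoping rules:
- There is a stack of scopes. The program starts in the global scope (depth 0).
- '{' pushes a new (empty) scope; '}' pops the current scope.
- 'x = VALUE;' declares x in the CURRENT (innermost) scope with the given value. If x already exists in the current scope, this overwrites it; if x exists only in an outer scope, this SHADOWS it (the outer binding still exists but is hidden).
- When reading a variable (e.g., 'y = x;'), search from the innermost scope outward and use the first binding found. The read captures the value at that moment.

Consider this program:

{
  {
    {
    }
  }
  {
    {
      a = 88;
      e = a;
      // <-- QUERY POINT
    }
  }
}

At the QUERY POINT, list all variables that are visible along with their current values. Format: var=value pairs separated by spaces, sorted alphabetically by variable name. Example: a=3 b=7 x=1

Answer: a=88 e=88

Derivation:
Step 1: enter scope (depth=1)
Step 2: enter scope (depth=2)
Step 3: enter scope (depth=3)
Step 4: exit scope (depth=2)
Step 5: exit scope (depth=1)
Step 6: enter scope (depth=2)
Step 7: enter scope (depth=3)
Step 8: declare a=88 at depth 3
Step 9: declare e=(read a)=88 at depth 3
Visible at query point: a=88 e=88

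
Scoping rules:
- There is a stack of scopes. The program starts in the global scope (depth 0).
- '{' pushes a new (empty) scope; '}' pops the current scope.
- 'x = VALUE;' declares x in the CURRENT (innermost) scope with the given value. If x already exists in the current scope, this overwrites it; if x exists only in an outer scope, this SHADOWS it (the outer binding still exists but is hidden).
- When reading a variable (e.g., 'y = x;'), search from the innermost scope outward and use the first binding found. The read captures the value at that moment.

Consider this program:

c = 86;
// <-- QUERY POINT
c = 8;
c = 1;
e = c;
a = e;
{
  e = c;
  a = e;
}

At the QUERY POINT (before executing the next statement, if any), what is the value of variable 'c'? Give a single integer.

Step 1: declare c=86 at depth 0
Visible at query point: c=86

Answer: 86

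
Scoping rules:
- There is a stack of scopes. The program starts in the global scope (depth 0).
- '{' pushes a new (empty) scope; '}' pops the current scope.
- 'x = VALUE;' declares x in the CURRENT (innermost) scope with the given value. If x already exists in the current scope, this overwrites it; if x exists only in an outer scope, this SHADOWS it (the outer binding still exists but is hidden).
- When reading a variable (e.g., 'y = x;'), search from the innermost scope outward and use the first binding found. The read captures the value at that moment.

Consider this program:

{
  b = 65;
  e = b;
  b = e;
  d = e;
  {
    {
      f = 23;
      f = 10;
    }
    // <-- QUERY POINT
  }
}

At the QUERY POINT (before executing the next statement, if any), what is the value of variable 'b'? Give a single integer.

Answer: 65

Derivation:
Step 1: enter scope (depth=1)
Step 2: declare b=65 at depth 1
Step 3: declare e=(read b)=65 at depth 1
Step 4: declare b=(read e)=65 at depth 1
Step 5: declare d=(read e)=65 at depth 1
Step 6: enter scope (depth=2)
Step 7: enter scope (depth=3)
Step 8: declare f=23 at depth 3
Step 9: declare f=10 at depth 3
Step 10: exit scope (depth=2)
Visible at query point: b=65 d=65 e=65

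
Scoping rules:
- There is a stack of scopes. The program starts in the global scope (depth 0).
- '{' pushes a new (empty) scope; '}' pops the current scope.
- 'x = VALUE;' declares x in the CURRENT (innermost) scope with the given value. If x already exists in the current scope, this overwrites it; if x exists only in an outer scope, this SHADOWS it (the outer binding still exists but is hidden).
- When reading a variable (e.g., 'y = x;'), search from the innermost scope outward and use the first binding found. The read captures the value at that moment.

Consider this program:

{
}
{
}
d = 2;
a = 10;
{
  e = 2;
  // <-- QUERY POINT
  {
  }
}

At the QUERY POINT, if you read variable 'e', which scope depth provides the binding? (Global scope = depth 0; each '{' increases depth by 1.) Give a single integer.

Answer: 1

Derivation:
Step 1: enter scope (depth=1)
Step 2: exit scope (depth=0)
Step 3: enter scope (depth=1)
Step 4: exit scope (depth=0)
Step 5: declare d=2 at depth 0
Step 6: declare a=10 at depth 0
Step 7: enter scope (depth=1)
Step 8: declare e=2 at depth 1
Visible at query point: a=10 d=2 e=2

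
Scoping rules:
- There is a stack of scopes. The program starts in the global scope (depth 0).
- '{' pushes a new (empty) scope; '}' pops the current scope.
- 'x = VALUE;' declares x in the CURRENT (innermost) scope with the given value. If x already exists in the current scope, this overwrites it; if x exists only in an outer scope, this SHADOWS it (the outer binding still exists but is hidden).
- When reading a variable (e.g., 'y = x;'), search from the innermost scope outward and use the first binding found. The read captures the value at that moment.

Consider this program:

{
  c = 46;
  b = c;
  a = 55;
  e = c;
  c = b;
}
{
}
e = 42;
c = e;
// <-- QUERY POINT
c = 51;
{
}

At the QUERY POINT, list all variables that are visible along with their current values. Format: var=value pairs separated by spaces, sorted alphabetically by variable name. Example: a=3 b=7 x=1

Step 1: enter scope (depth=1)
Step 2: declare c=46 at depth 1
Step 3: declare b=(read c)=46 at depth 1
Step 4: declare a=55 at depth 1
Step 5: declare e=(read c)=46 at depth 1
Step 6: declare c=(read b)=46 at depth 1
Step 7: exit scope (depth=0)
Step 8: enter scope (depth=1)
Step 9: exit scope (depth=0)
Step 10: declare e=42 at depth 0
Step 11: declare c=(read e)=42 at depth 0
Visible at query point: c=42 e=42

Answer: c=42 e=42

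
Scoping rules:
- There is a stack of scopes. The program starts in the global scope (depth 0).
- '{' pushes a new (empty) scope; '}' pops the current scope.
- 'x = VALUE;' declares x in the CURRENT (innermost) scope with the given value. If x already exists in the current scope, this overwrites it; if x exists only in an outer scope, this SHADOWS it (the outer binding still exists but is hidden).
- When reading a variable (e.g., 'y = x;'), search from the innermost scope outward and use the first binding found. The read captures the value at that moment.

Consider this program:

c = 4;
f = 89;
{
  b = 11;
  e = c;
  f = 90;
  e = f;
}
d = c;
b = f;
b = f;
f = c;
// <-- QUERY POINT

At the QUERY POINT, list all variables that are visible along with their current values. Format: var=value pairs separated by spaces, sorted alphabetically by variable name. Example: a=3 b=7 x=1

Answer: b=89 c=4 d=4 f=4

Derivation:
Step 1: declare c=4 at depth 0
Step 2: declare f=89 at depth 0
Step 3: enter scope (depth=1)
Step 4: declare b=11 at depth 1
Step 5: declare e=(read c)=4 at depth 1
Step 6: declare f=90 at depth 1
Step 7: declare e=(read f)=90 at depth 1
Step 8: exit scope (depth=0)
Step 9: declare d=(read c)=4 at depth 0
Step 10: declare b=(read f)=89 at depth 0
Step 11: declare b=(read f)=89 at depth 0
Step 12: declare f=(read c)=4 at depth 0
Visible at query point: b=89 c=4 d=4 f=4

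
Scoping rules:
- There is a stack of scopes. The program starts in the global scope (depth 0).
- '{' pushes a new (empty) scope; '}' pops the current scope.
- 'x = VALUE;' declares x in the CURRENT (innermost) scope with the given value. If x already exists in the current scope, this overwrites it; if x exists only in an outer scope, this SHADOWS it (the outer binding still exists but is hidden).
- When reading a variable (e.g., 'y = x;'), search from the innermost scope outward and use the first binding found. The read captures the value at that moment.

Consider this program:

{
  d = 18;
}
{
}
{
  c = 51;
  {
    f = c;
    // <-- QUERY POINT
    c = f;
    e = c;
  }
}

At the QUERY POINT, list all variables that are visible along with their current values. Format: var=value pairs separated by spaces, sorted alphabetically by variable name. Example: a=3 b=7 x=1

Answer: c=51 f=51

Derivation:
Step 1: enter scope (depth=1)
Step 2: declare d=18 at depth 1
Step 3: exit scope (depth=0)
Step 4: enter scope (depth=1)
Step 5: exit scope (depth=0)
Step 6: enter scope (depth=1)
Step 7: declare c=51 at depth 1
Step 8: enter scope (depth=2)
Step 9: declare f=(read c)=51 at depth 2
Visible at query point: c=51 f=51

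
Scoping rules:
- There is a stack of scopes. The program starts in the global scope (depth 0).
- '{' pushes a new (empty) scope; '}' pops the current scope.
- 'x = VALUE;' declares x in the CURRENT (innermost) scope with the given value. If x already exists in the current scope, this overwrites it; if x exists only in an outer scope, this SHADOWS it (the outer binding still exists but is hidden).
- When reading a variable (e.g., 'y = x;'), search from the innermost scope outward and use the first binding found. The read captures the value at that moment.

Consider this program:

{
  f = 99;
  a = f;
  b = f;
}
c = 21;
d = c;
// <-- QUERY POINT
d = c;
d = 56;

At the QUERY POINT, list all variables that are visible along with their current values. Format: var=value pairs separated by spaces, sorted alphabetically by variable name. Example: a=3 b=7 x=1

Step 1: enter scope (depth=1)
Step 2: declare f=99 at depth 1
Step 3: declare a=(read f)=99 at depth 1
Step 4: declare b=(read f)=99 at depth 1
Step 5: exit scope (depth=0)
Step 6: declare c=21 at depth 0
Step 7: declare d=(read c)=21 at depth 0
Visible at query point: c=21 d=21

Answer: c=21 d=21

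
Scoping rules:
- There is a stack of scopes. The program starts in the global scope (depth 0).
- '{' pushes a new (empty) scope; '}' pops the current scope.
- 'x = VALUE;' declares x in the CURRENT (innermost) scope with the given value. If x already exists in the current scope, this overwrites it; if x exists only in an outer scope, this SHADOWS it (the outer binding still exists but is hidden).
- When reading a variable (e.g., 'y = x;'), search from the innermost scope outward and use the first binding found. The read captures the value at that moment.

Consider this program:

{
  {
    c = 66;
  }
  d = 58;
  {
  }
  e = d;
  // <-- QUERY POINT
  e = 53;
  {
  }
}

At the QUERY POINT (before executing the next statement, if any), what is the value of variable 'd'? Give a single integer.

Step 1: enter scope (depth=1)
Step 2: enter scope (depth=2)
Step 3: declare c=66 at depth 2
Step 4: exit scope (depth=1)
Step 5: declare d=58 at depth 1
Step 6: enter scope (depth=2)
Step 7: exit scope (depth=1)
Step 8: declare e=(read d)=58 at depth 1
Visible at query point: d=58 e=58

Answer: 58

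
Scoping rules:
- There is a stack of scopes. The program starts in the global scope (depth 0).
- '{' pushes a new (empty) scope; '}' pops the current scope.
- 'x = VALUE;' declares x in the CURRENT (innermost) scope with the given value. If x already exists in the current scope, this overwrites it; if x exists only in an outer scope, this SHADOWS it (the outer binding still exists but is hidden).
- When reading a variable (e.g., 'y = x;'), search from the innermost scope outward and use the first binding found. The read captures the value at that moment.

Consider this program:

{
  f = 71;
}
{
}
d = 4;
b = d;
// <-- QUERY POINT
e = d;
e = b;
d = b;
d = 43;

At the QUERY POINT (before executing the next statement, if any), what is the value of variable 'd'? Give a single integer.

Answer: 4

Derivation:
Step 1: enter scope (depth=1)
Step 2: declare f=71 at depth 1
Step 3: exit scope (depth=0)
Step 4: enter scope (depth=1)
Step 5: exit scope (depth=0)
Step 6: declare d=4 at depth 0
Step 7: declare b=(read d)=4 at depth 0
Visible at query point: b=4 d=4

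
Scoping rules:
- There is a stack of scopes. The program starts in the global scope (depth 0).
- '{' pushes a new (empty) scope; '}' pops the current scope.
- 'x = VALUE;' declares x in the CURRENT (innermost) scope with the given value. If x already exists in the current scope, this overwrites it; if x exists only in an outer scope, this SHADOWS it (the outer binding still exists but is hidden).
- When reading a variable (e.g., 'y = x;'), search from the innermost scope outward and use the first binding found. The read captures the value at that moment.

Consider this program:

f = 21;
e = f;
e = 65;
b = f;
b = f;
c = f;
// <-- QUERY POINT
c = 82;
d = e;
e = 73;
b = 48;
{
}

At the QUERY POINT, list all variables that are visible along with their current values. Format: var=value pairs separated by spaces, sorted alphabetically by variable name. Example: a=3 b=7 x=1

Step 1: declare f=21 at depth 0
Step 2: declare e=(read f)=21 at depth 0
Step 3: declare e=65 at depth 0
Step 4: declare b=(read f)=21 at depth 0
Step 5: declare b=(read f)=21 at depth 0
Step 6: declare c=(read f)=21 at depth 0
Visible at query point: b=21 c=21 e=65 f=21

Answer: b=21 c=21 e=65 f=21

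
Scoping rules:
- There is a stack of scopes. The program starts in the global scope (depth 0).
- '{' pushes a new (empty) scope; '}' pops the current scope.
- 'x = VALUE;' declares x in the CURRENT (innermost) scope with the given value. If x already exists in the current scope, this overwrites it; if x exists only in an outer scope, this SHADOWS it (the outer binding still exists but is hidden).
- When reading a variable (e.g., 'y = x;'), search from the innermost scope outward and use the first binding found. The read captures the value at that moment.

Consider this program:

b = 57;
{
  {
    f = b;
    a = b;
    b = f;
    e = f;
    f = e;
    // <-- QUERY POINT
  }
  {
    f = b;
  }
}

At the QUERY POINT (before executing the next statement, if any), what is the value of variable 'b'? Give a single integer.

Step 1: declare b=57 at depth 0
Step 2: enter scope (depth=1)
Step 3: enter scope (depth=2)
Step 4: declare f=(read b)=57 at depth 2
Step 5: declare a=(read b)=57 at depth 2
Step 6: declare b=(read f)=57 at depth 2
Step 7: declare e=(read f)=57 at depth 2
Step 8: declare f=(read e)=57 at depth 2
Visible at query point: a=57 b=57 e=57 f=57

Answer: 57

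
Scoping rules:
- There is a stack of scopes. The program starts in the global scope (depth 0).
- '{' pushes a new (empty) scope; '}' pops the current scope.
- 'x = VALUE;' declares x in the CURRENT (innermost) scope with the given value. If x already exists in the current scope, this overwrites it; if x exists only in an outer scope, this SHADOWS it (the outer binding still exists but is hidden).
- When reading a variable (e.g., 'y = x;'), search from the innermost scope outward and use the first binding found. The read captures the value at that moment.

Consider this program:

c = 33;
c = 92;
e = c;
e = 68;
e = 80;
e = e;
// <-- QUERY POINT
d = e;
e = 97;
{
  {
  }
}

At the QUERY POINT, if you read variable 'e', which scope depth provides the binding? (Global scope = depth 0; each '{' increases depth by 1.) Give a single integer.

Answer: 0

Derivation:
Step 1: declare c=33 at depth 0
Step 2: declare c=92 at depth 0
Step 3: declare e=(read c)=92 at depth 0
Step 4: declare e=68 at depth 0
Step 5: declare e=80 at depth 0
Step 6: declare e=(read e)=80 at depth 0
Visible at query point: c=92 e=80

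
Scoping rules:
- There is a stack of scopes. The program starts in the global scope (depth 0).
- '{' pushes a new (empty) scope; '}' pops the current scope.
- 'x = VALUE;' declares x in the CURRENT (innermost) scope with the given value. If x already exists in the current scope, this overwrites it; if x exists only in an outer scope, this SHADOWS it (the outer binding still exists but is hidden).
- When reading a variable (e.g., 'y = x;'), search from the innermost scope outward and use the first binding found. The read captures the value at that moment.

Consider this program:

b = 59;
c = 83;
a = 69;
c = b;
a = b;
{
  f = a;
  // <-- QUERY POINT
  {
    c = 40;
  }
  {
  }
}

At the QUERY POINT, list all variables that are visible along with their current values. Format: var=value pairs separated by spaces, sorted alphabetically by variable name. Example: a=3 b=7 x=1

Answer: a=59 b=59 c=59 f=59

Derivation:
Step 1: declare b=59 at depth 0
Step 2: declare c=83 at depth 0
Step 3: declare a=69 at depth 0
Step 4: declare c=(read b)=59 at depth 0
Step 5: declare a=(read b)=59 at depth 0
Step 6: enter scope (depth=1)
Step 7: declare f=(read a)=59 at depth 1
Visible at query point: a=59 b=59 c=59 f=59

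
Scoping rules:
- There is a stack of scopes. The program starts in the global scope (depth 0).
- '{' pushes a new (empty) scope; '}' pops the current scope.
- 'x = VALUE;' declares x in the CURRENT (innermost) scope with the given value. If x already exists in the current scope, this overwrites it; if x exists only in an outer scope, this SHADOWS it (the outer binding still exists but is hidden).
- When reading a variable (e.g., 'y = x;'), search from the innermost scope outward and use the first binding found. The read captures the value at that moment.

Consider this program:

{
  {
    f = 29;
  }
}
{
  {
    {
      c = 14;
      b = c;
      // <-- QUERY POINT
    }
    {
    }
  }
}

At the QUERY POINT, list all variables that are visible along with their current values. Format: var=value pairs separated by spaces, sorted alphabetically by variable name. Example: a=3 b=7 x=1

Answer: b=14 c=14

Derivation:
Step 1: enter scope (depth=1)
Step 2: enter scope (depth=2)
Step 3: declare f=29 at depth 2
Step 4: exit scope (depth=1)
Step 5: exit scope (depth=0)
Step 6: enter scope (depth=1)
Step 7: enter scope (depth=2)
Step 8: enter scope (depth=3)
Step 9: declare c=14 at depth 3
Step 10: declare b=(read c)=14 at depth 3
Visible at query point: b=14 c=14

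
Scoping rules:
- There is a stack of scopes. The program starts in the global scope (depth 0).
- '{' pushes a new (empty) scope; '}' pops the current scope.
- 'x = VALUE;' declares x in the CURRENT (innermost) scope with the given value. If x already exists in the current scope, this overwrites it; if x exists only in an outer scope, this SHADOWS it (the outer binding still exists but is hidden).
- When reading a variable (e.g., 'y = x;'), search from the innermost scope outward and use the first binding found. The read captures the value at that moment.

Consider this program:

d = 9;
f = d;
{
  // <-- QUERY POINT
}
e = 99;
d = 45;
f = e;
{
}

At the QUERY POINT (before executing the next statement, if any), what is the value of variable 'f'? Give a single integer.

Step 1: declare d=9 at depth 0
Step 2: declare f=(read d)=9 at depth 0
Step 3: enter scope (depth=1)
Visible at query point: d=9 f=9

Answer: 9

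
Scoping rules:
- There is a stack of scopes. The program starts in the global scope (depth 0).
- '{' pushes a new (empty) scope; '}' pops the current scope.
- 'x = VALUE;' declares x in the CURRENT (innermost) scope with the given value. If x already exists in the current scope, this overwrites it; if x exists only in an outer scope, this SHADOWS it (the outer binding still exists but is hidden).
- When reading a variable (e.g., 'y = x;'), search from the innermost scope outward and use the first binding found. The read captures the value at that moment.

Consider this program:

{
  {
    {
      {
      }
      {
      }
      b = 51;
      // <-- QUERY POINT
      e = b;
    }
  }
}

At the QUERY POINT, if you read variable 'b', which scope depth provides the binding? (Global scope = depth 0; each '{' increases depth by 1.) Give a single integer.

Answer: 3

Derivation:
Step 1: enter scope (depth=1)
Step 2: enter scope (depth=2)
Step 3: enter scope (depth=3)
Step 4: enter scope (depth=4)
Step 5: exit scope (depth=3)
Step 6: enter scope (depth=4)
Step 7: exit scope (depth=3)
Step 8: declare b=51 at depth 3
Visible at query point: b=51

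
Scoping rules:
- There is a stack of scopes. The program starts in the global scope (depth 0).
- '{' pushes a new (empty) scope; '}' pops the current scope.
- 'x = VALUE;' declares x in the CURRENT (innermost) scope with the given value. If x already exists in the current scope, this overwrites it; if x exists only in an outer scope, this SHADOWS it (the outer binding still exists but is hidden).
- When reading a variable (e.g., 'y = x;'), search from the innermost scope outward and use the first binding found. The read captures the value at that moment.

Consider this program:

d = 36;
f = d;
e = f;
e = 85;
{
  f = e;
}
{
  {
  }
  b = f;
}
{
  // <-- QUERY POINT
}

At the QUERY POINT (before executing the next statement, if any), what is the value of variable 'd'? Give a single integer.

Step 1: declare d=36 at depth 0
Step 2: declare f=(read d)=36 at depth 0
Step 3: declare e=(read f)=36 at depth 0
Step 4: declare e=85 at depth 0
Step 5: enter scope (depth=1)
Step 6: declare f=(read e)=85 at depth 1
Step 7: exit scope (depth=0)
Step 8: enter scope (depth=1)
Step 9: enter scope (depth=2)
Step 10: exit scope (depth=1)
Step 11: declare b=(read f)=36 at depth 1
Step 12: exit scope (depth=0)
Step 13: enter scope (depth=1)
Visible at query point: d=36 e=85 f=36

Answer: 36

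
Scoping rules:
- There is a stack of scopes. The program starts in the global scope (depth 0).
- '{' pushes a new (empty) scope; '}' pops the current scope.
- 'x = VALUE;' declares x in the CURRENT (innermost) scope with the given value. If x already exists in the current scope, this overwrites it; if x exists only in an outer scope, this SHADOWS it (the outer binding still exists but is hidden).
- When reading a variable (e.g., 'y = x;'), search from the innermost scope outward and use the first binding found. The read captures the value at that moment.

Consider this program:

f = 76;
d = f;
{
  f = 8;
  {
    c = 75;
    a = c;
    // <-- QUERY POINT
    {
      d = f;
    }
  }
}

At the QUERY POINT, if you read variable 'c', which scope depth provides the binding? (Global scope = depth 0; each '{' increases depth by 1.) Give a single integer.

Answer: 2

Derivation:
Step 1: declare f=76 at depth 0
Step 2: declare d=(read f)=76 at depth 0
Step 3: enter scope (depth=1)
Step 4: declare f=8 at depth 1
Step 5: enter scope (depth=2)
Step 6: declare c=75 at depth 2
Step 7: declare a=(read c)=75 at depth 2
Visible at query point: a=75 c=75 d=76 f=8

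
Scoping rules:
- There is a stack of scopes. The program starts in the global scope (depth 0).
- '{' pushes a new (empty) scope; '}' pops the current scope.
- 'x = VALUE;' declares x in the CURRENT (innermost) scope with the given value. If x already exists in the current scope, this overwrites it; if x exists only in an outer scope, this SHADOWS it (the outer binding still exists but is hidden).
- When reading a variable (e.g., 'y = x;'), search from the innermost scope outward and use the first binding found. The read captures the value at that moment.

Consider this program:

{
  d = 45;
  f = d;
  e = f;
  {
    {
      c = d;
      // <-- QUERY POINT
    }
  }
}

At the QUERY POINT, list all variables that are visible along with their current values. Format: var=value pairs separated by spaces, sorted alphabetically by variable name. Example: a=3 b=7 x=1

Answer: c=45 d=45 e=45 f=45

Derivation:
Step 1: enter scope (depth=1)
Step 2: declare d=45 at depth 1
Step 3: declare f=(read d)=45 at depth 1
Step 4: declare e=(read f)=45 at depth 1
Step 5: enter scope (depth=2)
Step 6: enter scope (depth=3)
Step 7: declare c=(read d)=45 at depth 3
Visible at query point: c=45 d=45 e=45 f=45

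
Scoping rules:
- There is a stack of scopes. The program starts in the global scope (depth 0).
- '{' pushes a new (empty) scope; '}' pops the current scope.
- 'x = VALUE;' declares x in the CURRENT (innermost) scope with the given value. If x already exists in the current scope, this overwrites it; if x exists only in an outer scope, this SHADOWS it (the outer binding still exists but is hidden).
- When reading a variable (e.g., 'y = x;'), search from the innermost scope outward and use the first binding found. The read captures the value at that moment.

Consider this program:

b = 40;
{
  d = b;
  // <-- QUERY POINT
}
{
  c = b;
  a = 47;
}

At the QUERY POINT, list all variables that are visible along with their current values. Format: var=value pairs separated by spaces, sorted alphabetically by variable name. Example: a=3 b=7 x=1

Step 1: declare b=40 at depth 0
Step 2: enter scope (depth=1)
Step 3: declare d=(read b)=40 at depth 1
Visible at query point: b=40 d=40

Answer: b=40 d=40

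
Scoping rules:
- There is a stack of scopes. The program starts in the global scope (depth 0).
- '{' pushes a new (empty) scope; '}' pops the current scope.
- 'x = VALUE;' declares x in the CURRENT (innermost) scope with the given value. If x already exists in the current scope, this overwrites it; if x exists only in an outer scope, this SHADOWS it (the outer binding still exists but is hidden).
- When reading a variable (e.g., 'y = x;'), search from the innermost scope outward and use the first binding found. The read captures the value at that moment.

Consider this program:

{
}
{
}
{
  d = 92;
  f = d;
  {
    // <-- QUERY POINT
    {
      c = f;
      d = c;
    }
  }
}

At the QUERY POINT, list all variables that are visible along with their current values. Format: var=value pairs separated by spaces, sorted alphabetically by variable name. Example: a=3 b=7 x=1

Answer: d=92 f=92

Derivation:
Step 1: enter scope (depth=1)
Step 2: exit scope (depth=0)
Step 3: enter scope (depth=1)
Step 4: exit scope (depth=0)
Step 5: enter scope (depth=1)
Step 6: declare d=92 at depth 1
Step 7: declare f=(read d)=92 at depth 1
Step 8: enter scope (depth=2)
Visible at query point: d=92 f=92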